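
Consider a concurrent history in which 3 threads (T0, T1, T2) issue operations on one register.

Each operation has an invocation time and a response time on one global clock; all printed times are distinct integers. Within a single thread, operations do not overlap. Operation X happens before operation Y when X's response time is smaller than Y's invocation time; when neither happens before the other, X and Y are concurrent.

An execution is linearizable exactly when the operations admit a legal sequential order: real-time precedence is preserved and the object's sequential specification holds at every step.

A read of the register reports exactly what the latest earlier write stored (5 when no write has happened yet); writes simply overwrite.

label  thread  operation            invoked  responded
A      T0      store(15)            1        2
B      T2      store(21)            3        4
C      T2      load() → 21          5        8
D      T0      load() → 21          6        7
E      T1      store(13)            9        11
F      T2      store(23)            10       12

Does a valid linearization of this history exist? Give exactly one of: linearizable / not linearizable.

linearizable

a witness: A, B, C, D, E, F
after step 1 (A store(15)): value 15
after step 2 (B store(21)): value 21
after step 3 (C load() → 21): value 21
after step 4 (D load() → 21): value 21
after step 5 (E store(13)): value 13
after step 6 (F store(23)): value 23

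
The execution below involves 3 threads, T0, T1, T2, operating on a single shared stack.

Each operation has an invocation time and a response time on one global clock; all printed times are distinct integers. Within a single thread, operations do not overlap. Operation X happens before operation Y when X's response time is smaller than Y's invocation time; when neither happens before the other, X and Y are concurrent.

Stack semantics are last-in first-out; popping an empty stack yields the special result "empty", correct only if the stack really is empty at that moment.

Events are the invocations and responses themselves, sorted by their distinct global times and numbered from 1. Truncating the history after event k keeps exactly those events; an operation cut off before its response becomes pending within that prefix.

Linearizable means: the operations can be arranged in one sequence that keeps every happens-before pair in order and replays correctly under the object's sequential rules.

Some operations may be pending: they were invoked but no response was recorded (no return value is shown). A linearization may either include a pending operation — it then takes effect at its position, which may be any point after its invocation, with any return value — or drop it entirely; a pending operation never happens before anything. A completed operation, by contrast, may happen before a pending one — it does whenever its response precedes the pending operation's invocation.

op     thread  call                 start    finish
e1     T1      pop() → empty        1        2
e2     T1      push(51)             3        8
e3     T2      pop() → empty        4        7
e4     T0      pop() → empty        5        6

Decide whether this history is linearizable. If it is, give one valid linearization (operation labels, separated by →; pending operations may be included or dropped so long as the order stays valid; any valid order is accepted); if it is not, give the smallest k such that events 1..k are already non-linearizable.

linearizable — witness: e1 → e3 → e4 → e2

after step 1 (e1 pop() → empty): stack <>
after step 2 (e3 pop() → empty): stack <>
after step 3 (e4 pop() → empty): stack <>
after step 4 (e2 push(51)): stack <51>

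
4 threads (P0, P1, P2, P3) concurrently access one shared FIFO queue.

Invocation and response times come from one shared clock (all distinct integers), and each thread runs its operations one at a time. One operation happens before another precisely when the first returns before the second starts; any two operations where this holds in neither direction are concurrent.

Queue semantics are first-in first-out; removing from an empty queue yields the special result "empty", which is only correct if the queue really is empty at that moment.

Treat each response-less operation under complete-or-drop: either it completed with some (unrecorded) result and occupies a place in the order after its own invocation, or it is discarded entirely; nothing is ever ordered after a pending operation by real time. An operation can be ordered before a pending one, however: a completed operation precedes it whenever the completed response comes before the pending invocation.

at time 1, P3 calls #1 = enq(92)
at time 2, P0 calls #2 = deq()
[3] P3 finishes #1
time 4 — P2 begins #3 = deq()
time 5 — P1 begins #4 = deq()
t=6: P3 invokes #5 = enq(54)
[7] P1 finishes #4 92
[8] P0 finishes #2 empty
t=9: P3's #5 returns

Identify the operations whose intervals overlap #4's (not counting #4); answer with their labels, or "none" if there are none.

#2, #3, #5

#4 spans [5,7]: anything still running between times 5 and 7 counts as concurrent
#1 [1,3]: before
#2 [2,8]: concurrent
#3 [4,…): concurrent
#5 [6,9]: concurrent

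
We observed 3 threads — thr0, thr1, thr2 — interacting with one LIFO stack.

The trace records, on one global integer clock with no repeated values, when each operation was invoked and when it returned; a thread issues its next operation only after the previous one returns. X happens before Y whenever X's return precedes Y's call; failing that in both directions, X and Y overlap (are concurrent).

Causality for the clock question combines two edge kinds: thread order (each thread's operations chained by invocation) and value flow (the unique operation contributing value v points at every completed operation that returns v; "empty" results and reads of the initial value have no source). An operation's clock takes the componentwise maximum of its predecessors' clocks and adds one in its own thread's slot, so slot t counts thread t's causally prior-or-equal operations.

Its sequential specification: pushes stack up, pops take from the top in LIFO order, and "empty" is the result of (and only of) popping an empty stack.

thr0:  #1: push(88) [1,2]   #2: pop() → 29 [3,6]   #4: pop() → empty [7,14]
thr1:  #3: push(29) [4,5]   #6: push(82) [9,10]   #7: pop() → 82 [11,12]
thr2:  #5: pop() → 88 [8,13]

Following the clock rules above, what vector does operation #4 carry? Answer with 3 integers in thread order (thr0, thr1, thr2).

#3 (invocation 4): nothing precedes it; thr1's component alone gives (0, 1, 0)
#1 (invocation 1): nothing precedes it; thr0's component alone gives (1, 0, 0)
merge at #6 (invoked 9): VC(#3)=(0, 1, 0), own-thread bump on thr1 → (0, 2, 0)
merge at #5 (invoked 8): VC(#1)=(1, 0, 0), own-thread bump on thr2 → (1, 0, 1)
merge at #7 (invoked 11): VC(#6)=(0, 2, 0), own-thread bump on thr1 → (0, 3, 0)
merge at #2 (invoked 3): VC(#1)=(1, 0, 0), VC(#3)=(0, 1, 0), own-thread bump on thr0 → (2, 1, 0)
merge at #4 (invoked 7): VC(#2)=(2, 1, 0), own-thread bump on thr0 → (3, 1, 0)
target: VC(#4) = (3, 1, 0)

(3, 1, 0)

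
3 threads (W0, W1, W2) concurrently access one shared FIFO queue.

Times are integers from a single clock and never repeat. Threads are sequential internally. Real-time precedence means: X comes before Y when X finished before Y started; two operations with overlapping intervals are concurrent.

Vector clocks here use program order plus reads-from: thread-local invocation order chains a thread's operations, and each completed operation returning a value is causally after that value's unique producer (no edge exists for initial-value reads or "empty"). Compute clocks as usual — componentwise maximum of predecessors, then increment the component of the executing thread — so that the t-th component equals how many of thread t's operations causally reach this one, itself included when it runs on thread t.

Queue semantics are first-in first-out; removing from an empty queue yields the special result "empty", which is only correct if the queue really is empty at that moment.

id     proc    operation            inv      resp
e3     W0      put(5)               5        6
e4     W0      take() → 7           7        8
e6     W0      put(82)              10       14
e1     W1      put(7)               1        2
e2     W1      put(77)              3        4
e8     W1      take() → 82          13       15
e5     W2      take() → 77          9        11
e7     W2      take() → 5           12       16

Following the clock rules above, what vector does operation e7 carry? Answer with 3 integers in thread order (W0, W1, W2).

root op e1, invoked 1: fresh clock plus W1's own tick → (0, 1, 0)
root op e3, invoked 5: fresh clock plus W0's own tick → (1, 0, 0)
e2 (invocation 3): componentwise max over VC(e1)=(0, 1, 0), +1 at W1, giving (0, 2, 0)
e5 (invocation 9): componentwise max over VC(e2)=(0, 2, 0), +1 at W2, giving (0, 2, 1)
e4 (invocation 7): componentwise max over VC(e1)=(0, 1, 0), VC(e3)=(1, 0, 0), +1 at W0, giving (2, 1, 0)
e6 (invocation 10): componentwise max over VC(e4)=(2, 1, 0), +1 at W0, giving (3, 1, 0)
e7 (invocation 12): componentwise max over VC(e3)=(1, 0, 0), VC(e5)=(0, 2, 1), +1 at W2, giving (1, 2, 2)
e8 (invocation 13): componentwise max over VC(e2)=(0, 2, 0), VC(e6)=(3, 1, 0), +1 at W1, giving (3, 3, 0)
target: VC(e7) = (1, 2, 2)

(1, 2, 2)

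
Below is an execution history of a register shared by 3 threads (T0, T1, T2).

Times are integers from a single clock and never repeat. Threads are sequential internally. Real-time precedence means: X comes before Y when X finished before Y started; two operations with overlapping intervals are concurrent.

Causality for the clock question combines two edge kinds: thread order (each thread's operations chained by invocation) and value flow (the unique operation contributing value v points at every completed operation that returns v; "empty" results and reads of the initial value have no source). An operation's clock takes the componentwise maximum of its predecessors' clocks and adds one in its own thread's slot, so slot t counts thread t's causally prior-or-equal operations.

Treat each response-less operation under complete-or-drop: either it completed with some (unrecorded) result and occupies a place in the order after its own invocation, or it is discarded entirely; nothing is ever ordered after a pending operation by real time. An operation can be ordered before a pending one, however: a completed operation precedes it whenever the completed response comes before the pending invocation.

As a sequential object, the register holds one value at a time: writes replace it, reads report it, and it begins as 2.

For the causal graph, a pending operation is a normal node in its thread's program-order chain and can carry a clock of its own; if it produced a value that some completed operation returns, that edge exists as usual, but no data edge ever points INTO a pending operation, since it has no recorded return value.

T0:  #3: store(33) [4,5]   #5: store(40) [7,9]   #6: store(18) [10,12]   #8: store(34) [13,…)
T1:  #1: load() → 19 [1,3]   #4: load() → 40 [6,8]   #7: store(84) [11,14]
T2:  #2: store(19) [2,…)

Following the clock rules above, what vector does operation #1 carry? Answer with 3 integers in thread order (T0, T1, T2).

(0, 1, 1)

root op #2, invoked 2: fresh clock plus T2's own tick → (0, 0, 1)
root op #3, invoked 4: fresh clock plus T0's own tick → (1, 0, 0)
#1 (invocation 1): componentwise max over VC(#2)=(0, 0, 1), +1 at T1, giving (0, 1, 1)
#5 (invocation 7): componentwise max over VC(#3)=(1, 0, 0), +1 at T0, giving (2, 0, 0)
#6 (invocation 10): componentwise max over VC(#5)=(2, 0, 0), +1 at T0, giving (3, 0, 0)
#8 (invocation 13): componentwise max over VC(#6)=(3, 0, 0), +1 at T0, giving (4, 0, 0)
#4 (invocation 6): componentwise max over VC(#1)=(0, 1, 1), VC(#5)=(2, 0, 0), +1 at T1, giving (2, 2, 1)
#7 (invocation 11): componentwise max over VC(#4)=(2, 2, 1), +1 at T1, giving (2, 3, 1)
target: VC(#1) = (0, 1, 1)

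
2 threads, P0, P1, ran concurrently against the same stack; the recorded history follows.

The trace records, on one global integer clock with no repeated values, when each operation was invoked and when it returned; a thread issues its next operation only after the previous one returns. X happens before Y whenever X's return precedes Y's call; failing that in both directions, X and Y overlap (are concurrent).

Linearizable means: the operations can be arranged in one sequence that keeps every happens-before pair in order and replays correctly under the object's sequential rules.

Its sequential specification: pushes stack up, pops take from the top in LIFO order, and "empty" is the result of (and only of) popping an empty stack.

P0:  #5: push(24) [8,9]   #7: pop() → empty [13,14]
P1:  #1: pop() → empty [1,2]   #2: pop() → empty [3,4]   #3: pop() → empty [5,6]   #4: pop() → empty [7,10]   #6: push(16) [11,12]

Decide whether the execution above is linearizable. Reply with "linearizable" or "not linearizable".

through event 13 a valid linearization exists; event 14 (#7 responding at time 14) ends that
no legal order exists: 2 real-time-consistent candidates over 7 completed stack operations, all rejected
for example #1, #2, #3, #4, #5, #6, #7 fails at step 7: #7 pop() → empty is not legal there
for example #1, #2, #3, #5, #4, #6, #7 fails at step 5: #4 pop() → empty is not legal there

not linearizable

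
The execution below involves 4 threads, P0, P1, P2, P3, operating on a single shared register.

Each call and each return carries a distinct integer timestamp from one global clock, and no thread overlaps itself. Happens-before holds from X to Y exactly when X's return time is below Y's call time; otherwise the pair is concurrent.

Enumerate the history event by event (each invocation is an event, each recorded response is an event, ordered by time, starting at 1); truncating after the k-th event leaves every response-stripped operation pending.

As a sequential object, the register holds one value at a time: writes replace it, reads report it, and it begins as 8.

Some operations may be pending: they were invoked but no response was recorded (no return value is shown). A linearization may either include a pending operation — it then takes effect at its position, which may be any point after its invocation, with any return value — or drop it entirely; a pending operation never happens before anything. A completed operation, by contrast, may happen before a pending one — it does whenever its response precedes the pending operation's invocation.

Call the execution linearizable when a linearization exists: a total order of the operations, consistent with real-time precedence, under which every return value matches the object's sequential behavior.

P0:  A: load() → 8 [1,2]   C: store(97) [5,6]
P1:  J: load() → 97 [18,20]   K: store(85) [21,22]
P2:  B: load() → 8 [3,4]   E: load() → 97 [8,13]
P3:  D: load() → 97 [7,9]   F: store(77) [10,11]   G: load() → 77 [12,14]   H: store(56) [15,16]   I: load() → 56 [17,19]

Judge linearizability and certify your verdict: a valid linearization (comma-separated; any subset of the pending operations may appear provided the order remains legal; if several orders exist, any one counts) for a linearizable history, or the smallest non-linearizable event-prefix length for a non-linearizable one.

not linearizable — minimal violating prefix: 20 events

the violation lands at event 20, J's response at time 20: events 1..19 linearize, events 1..20 do not
10 completed operations, 8 real-time-consistent orders — every register replay fails
one such order, A, B, C, D, E, F, G, H, I, J, breaks at step 10 where J load() → 97 is illegal
one such order, A, B, C, D, E, F, G, H, J, I, breaks at step 9 where J load() → 97 is illegal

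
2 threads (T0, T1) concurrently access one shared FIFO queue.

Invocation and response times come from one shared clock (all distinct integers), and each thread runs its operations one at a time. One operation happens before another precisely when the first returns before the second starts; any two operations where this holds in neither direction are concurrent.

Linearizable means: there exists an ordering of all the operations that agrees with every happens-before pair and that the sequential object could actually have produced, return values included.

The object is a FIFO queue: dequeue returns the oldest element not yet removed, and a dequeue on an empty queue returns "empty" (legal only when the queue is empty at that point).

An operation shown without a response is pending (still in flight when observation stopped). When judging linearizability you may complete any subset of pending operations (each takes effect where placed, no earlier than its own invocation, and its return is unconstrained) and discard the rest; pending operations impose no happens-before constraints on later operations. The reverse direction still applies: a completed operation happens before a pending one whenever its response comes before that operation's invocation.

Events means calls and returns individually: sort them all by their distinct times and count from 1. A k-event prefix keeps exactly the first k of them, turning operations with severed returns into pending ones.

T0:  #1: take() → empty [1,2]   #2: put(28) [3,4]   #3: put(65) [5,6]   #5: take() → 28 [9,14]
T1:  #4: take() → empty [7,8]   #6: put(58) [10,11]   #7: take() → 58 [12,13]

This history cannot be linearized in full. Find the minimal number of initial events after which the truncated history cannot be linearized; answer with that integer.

one valid order for events 1..7 is #1, #2, #3:
1. #1 take() → empty, leaving queue <>
2. #2 put(28), leaving queue <28>
3. #3 put(65), leaving queue <28,65>
include event 8 — #4 responding at 8 — and every candidate order breaks
take #1, #2, #3, #4: step 4 already fails, because #4 take() → empty cannot occur there

8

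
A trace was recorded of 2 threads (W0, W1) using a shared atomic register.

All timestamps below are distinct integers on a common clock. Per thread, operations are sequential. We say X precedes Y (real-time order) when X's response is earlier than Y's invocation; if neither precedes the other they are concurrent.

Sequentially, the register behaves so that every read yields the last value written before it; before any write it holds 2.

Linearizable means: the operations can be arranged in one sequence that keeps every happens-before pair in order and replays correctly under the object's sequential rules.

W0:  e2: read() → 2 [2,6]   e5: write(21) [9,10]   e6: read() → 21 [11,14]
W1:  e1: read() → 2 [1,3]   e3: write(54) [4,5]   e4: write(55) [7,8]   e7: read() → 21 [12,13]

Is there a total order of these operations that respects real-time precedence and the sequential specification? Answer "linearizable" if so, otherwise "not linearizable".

one valid linearization: e1, e2, e3, e4, e5, e6, e7
1. e1 read() → 2, leaving value 2
2. e2 read() → 2, leaving value 2
3. e3 write(54), leaving value 54
4. e4 write(55), leaving value 55
5. e5 write(21), leaving value 21
6. e6 read() → 21, leaving value 21
7. e7 read() → 21, leaving value 21

linearizable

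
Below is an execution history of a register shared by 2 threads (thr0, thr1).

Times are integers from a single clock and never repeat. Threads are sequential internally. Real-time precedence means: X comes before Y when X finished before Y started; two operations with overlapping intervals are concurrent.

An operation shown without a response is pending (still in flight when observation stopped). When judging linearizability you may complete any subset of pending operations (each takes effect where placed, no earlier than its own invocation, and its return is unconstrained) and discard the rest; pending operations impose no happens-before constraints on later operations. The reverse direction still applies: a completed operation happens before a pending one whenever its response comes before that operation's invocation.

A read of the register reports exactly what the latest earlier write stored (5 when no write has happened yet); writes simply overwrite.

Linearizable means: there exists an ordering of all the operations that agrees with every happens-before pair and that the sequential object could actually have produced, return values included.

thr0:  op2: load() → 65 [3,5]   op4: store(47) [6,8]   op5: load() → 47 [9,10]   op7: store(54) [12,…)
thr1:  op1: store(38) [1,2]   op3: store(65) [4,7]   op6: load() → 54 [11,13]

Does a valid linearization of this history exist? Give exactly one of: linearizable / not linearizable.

linearizable

witness order: op1, op3, op2, op4, op5, op7, op6
1. op1 store(38), leaving value 38
2. op3 store(65), leaving value 65
3. op2 load() → 65, leaving value 65
4. op4 store(47), leaving value 47
5. op5 load() → 47, leaving value 47
6. op7 store(54) (pending, included), leaving value 54
7. op6 load() → 54, leaving value 54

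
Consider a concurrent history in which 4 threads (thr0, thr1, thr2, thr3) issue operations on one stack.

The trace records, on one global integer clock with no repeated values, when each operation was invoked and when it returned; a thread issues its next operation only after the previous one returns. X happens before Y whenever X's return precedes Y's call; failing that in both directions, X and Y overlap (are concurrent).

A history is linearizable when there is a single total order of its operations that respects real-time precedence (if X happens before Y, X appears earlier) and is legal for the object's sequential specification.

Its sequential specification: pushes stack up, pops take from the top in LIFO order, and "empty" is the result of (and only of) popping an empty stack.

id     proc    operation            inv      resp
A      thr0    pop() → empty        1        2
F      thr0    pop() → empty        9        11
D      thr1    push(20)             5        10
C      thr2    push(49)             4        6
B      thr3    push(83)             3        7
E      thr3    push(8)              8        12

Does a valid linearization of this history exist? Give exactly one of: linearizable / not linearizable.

prefix check: 1..10 passes, 1..11 fails once F's time-11 response joins
all 8 real-time-respecting orders fail — 5 completed stack operations, no legal replay
no completion choice of the 1 pending operation (E) rescues it — every subset was tried
e.g. A, B, C, D, F (pending dropped): illegal at step 5, since F pop() → empty cannot apply there
e.g. A, B, C, F, D (pending dropped): illegal at step 4, since F pop() → empty cannot apply there

not linearizable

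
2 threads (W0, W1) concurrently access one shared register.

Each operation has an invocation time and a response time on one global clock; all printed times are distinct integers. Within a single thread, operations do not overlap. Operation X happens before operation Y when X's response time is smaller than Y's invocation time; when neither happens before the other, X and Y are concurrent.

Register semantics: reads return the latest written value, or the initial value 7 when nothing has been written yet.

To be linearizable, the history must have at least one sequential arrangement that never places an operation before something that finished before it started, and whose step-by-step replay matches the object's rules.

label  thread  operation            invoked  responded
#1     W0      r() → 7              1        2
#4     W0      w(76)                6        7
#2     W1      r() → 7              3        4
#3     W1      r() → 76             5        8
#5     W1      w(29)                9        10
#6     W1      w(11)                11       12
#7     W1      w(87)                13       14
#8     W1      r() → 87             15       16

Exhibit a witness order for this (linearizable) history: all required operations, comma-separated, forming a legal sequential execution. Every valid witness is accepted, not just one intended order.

#1, #2, #4, #3, #5, #6, #7, #8

1. #1 r() → 7, leaving value 7
2. #2 r() → 7, leaving value 7
3. #4 w(76), leaving value 76
4. #3 r() → 76, leaving value 76
5. #5 w(29), leaving value 29
6. #6 w(11), leaving value 11
7. #7 w(87), leaving value 87
8. #8 r() → 87, leaving value 87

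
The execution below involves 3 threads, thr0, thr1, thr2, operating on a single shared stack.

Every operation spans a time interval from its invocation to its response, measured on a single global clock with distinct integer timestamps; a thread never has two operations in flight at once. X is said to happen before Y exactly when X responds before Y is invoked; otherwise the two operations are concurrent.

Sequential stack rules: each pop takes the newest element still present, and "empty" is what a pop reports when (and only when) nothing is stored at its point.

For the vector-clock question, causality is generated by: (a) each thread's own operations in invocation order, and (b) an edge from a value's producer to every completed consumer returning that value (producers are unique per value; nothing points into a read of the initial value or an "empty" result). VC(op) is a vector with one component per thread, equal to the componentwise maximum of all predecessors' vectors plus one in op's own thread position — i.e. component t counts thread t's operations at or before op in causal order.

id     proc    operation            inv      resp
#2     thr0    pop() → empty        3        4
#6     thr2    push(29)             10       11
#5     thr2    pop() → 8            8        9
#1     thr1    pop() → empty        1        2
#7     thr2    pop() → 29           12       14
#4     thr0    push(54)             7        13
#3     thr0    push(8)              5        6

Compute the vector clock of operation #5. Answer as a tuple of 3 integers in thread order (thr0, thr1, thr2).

(2, 0, 1)

VC(#1, invoked at 1): no causal predecessors; +1 on thr1 → (0, 1, 0)
VC(#2, invoked at 3): no causal predecessors; +1 on thr0 → (1, 0, 0)
from VC(#2)=(1, 0, 0), #3 (invoked 5) maxes components and bumps thr0 → (2, 0, 0)
from VC(#3)=(2, 0, 0), #5 (invoked 8) maxes components and bumps thr2 → (2, 0, 1)
from VC(#3)=(2, 0, 0), #4 (invoked 7) maxes components and bumps thr0 → (3, 0, 0)
from VC(#5)=(2, 0, 1), #6 (invoked 10) maxes components and bumps thr2 → (2, 0, 2)
from VC(#6)=(2, 0, 2), #7 (invoked 12) maxes components and bumps thr2 → (2, 0, 3)
target: VC(#5) = (2, 0, 1)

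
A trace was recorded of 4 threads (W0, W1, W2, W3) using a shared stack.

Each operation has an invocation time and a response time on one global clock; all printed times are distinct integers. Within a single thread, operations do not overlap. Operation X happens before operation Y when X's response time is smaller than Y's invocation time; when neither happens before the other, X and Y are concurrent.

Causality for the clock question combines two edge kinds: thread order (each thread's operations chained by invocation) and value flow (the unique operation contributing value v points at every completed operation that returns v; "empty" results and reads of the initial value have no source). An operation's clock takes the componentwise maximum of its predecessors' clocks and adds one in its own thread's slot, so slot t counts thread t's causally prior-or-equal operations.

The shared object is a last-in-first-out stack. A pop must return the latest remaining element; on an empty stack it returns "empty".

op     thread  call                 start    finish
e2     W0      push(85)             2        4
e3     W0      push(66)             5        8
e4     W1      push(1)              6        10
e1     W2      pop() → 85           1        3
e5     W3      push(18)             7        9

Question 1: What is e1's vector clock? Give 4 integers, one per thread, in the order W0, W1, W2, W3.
Answer: (1, 0, 1, 0)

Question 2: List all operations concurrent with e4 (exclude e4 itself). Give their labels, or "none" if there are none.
Answer: e3, e5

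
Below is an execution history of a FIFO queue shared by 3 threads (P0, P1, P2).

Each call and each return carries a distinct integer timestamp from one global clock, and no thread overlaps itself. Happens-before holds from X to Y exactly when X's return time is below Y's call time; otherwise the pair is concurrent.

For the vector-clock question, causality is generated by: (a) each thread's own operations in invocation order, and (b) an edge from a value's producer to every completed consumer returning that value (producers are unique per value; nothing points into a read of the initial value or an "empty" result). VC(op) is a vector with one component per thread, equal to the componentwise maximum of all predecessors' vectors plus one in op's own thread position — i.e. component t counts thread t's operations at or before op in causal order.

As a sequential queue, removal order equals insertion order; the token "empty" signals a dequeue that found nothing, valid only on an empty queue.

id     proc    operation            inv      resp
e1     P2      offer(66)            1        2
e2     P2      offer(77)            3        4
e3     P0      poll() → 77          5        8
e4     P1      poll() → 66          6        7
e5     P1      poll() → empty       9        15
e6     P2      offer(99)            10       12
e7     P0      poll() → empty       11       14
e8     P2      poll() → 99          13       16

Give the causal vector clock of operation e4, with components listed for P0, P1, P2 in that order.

invoked at 1, e1 has no predecessors; its own P2 bump gives (0, 0, 1)
e2, invoked 3, takes VC(e1)=(0, 0, 1) under max, adds 1 for P2 → (0, 0, 2)
e4, invoked 6, takes VC(e1)=(0, 0, 1) under max, adds 1 for P1 → (0, 1, 1)
e6, invoked 10, takes VC(e2)=(0, 0, 2) under max, adds 1 for P2 → (0, 0, 3)
e5, invoked 9, takes VC(e4)=(0, 1, 1) under max, adds 1 for P1 → (0, 2, 1)
e3, invoked 5, takes VC(e2)=(0, 0, 2) under max, adds 1 for P0 → (1, 0, 2)
e8, invoked 13, takes VC(e6)=(0, 0, 3) under max, adds 1 for P2 → (0, 0, 4)
e7, invoked 11, takes VC(e3)=(1, 0, 2) under max, adds 1 for P0 → (2, 0, 2)
target: VC(e4) = (0, 1, 1)

(0, 1, 1)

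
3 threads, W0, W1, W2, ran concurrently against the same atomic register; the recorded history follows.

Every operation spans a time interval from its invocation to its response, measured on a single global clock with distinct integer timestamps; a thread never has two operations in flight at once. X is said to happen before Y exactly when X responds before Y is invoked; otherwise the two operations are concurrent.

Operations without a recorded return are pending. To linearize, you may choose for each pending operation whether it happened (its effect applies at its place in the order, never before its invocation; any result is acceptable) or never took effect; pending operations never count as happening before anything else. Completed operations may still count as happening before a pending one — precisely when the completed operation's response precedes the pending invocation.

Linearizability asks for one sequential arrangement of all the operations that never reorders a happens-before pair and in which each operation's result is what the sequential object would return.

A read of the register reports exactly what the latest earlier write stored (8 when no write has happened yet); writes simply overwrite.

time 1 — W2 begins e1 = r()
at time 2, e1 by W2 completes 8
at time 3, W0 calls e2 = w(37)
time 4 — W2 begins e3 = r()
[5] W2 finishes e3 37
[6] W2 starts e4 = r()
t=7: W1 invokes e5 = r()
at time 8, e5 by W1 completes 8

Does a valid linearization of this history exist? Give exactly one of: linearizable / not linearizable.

not linearizable

events 1..7 are fine; event 8 — the response of e5 at time 8 — makes the prefix non-linearizable
exhaustive check: the 3 completed atomic register ops admit one real-time order; illegal
include/drop combinations of the 2 pending operations (e2, e4) were all tried; none helps
e.g. e1, e3, e5 (pending dropped): illegal at step 2, since e3 r() → 37 cannot apply there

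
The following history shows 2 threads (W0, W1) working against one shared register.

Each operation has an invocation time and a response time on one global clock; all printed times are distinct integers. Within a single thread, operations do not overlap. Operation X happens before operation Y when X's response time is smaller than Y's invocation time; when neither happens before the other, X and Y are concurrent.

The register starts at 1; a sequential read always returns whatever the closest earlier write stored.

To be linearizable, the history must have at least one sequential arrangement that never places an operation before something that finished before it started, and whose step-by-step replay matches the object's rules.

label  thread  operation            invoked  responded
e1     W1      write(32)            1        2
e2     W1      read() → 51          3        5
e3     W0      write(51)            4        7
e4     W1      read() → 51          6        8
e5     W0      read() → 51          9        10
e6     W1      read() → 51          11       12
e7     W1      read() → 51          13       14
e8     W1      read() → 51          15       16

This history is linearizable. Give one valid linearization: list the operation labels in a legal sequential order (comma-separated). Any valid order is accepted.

1. e1 write(32), leaving value 32
2. e3 write(51), leaving value 51
3. e2 read() → 51, leaving value 51
4. e4 read() → 51, leaving value 51
5. e5 read() → 51, leaving value 51
6. e6 read() → 51, leaving value 51
7. e7 read() → 51, leaving value 51
8. e8 read() → 51, leaving value 51

e1, e3, e2, e4, e5, e6, e7, e8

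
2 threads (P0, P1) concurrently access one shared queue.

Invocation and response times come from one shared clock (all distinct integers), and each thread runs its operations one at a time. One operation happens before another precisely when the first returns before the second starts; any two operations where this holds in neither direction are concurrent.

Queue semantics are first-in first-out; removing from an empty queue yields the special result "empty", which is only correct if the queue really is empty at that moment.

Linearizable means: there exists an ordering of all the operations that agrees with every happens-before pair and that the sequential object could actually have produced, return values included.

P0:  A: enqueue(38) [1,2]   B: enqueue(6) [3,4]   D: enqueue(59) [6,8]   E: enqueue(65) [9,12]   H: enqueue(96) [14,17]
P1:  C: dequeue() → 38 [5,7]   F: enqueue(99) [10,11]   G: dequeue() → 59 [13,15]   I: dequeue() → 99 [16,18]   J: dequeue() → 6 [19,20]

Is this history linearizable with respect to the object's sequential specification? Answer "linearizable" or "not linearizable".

already the first 15 events (up to G's response at time 15) admit no linearization; the first 14 still do
every one of the 4 real-time-consistent orders over 7 completed queue ops fails the sequential spec
including or dropping the 1 pending operation (H) in any combination fails
one such order, A, B, C, D, E, F, G (pending dropped), breaks at step 7 where G dequeue() → 59 is illegal
one such order, A, B, C, D, F, E, G (pending dropped), breaks at step 7 where G dequeue() → 59 is illegal

not linearizable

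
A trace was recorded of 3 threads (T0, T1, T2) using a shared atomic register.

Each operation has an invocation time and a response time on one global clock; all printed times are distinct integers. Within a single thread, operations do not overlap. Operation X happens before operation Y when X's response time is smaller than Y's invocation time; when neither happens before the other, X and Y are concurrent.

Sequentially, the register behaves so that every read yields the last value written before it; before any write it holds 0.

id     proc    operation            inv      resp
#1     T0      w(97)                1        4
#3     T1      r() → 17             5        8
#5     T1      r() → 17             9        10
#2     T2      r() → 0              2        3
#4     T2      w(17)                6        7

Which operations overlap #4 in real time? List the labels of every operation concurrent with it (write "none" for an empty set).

#4 spans [6,7]: anything still running between times 6 and 7 counts as concurrent
#1 [1,4]: before
#2 [2,3]: before
#3 [5,8]: concurrent
#5 [9,10]: after

#3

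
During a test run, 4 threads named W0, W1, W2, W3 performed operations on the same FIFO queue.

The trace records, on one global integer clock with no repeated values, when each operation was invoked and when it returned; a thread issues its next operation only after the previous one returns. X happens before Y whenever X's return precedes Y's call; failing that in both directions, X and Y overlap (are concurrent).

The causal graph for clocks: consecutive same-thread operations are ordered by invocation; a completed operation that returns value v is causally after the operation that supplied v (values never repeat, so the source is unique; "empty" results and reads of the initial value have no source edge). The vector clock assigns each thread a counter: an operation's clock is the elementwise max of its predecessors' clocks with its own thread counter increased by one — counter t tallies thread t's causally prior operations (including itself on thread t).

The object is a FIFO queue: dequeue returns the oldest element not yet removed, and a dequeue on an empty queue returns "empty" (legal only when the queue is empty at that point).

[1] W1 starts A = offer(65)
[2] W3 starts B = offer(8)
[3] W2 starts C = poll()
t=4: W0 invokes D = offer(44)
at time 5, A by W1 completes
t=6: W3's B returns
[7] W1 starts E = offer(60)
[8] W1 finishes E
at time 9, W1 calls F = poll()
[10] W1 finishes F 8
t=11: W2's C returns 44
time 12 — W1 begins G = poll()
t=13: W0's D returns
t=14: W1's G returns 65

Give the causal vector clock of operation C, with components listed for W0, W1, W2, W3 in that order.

B, invoked 2, has no incoming edges; only W3's bump applies → (0, 0, 0, 1)
A, invoked 1, has no incoming edges; only W1's bump applies → (0, 1, 0, 0)
D, invoked 4, has no incoming edges; only W0's bump applies → (1, 0, 0, 0)
E (invocation 7): componentwise max over VC(A)=(0, 1, 0, 0), +1 at W1, giving (0, 2, 0, 0)
C (invocation 3): componentwise max over VC(D)=(1, 0, 0, 0), +1 at W2, giving (1, 0, 1, 0)
F (invocation 9): componentwise max over VC(B)=(0, 0, 0, 1), VC(E)=(0, 2, 0, 0), +1 at W1, giving (0, 3, 0, 1)
G (invocation 12): componentwise max over VC(A)=(0, 1, 0, 0), VC(F)=(0, 3, 0, 1), +1 at W1, giving (0, 4, 0, 1)
target: VC(C) = (1, 0, 1, 0)

(1, 0, 1, 0)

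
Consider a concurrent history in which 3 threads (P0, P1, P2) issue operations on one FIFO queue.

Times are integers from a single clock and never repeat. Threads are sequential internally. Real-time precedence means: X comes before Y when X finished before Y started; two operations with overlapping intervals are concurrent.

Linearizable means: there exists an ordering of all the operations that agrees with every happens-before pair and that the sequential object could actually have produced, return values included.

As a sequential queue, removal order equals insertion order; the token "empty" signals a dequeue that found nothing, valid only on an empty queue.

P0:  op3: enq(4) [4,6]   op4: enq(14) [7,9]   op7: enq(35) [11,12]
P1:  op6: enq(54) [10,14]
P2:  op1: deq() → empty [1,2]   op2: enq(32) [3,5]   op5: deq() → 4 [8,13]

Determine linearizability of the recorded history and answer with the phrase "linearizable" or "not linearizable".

a witness: op1, op3, op2, op4, op5, op6, op7
1. op1 deq() → empty, leaving queue <>
2. op3 enq(4), leaving queue <4>
3. op2 enq(32), leaving queue <4,32>
4. op4 enq(14), leaving queue <4,32,14>
5. op5 deq() → 4, leaving queue <32,14>
6. op6 enq(54), leaving queue <32,14,54>
7. op7 enq(35), leaving queue <32,14,54,35>

linearizable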